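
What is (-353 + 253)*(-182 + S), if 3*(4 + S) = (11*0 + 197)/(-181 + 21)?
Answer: 447385/24 ≈ 18641.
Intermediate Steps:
S = -2117/480 (S = -4 + ((11*0 + 197)/(-181 + 21))/3 = -4 + ((0 + 197)/(-160))/3 = -4 + (197*(-1/160))/3 = -4 + (⅓)*(-197/160) = -4 - 197/480 = -2117/480 ≈ -4.4104)
(-353 + 253)*(-182 + S) = (-353 + 253)*(-182 - 2117/480) = -100*(-89477/480) = 447385/24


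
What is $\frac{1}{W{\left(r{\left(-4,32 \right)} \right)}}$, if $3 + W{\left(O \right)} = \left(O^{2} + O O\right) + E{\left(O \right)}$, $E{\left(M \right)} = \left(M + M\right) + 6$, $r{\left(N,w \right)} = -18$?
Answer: $\frac{1}{615} \approx 0.001626$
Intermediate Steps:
$E{\left(M \right)} = 6 + 2 M$ ($E{\left(M \right)} = 2 M + 6 = 6 + 2 M$)
$W{\left(O \right)} = 3 + 2 O + 2 O^{2}$ ($W{\left(O \right)} = -3 + \left(\left(O^{2} + O O\right) + \left(6 + 2 O\right)\right) = -3 + \left(\left(O^{2} + O^{2}\right) + \left(6 + 2 O\right)\right) = -3 + \left(2 O^{2} + \left(6 + 2 O\right)\right) = -3 + \left(6 + 2 O + 2 O^{2}\right) = 3 + 2 O + 2 O^{2}$)
$\frac{1}{W{\left(r{\left(-4,32 \right)} \right)}} = \frac{1}{3 + 2 \left(-18\right) + 2 \left(-18\right)^{2}} = \frac{1}{3 - 36 + 2 \cdot 324} = \frac{1}{3 - 36 + 648} = \frac{1}{615}$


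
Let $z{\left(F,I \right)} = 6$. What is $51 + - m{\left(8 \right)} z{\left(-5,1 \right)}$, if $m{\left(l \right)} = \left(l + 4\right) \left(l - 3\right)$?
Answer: $-309$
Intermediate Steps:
$m{\left(l \right)} = \left(-3 + l\right) \left(4 + l\right)$ ($m{\left(l \right)} = \left(4 + l\right) \left(-3 + l\right) = \left(-3 + l\right) \left(4 + l\right)$)
$51 + - m{\left(8 \right)} z{\left(-5,1 \right)} = 51 + - (-12 + 8 + 8^{2}) 6 = 51 + - (-12 + 8 + 64) 6 = 51 + \left(-1\right) 60 \cdot 6 = 51 - 360 = -309$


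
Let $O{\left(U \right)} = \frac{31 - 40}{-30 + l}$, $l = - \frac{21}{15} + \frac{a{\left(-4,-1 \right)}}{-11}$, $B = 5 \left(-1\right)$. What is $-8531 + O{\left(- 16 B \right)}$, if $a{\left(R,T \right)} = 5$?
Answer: $- \frac{4981939}{584} \approx -8530.7$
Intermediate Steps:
$B = -5$
$l = - \frac{102}{55}$ ($l = - \frac{21}{15} + \frac{5}{-11} = \left(-21\right) \frac{1}{15} + 5 \left(- \frac{1}{11}\right) = - \frac{7}{5} - \frac{5}{11} = - \frac{102}{55} \approx -1.8545$)
$O{\left(U \right)} = \frac{165}{584}$ ($O{\left(U \right)} = \frac{31 - 40}{-30 - \frac{102}{55}} = - \frac{9}{- \frac{1752}{55}} = \left(-9\right) \left(- \frac{55}{1752}\right) = \frac{165}{584}$)
$-8531 + O{\left(- 16 B \right)} = -8531 + \frac{165}{584} = - \frac{4981939}{584}$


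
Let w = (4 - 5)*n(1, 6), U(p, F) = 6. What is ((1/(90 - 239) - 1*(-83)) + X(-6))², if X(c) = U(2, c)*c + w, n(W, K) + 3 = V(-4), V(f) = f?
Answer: 64722025/22201 ≈ 2915.3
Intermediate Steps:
n(W, K) = -7 (n(W, K) = -3 - 4 = -7)
w = 7 (w = (4 - 5)*(-7) = -1*(-7) = 7)
X(c) = 7 + 6*c (X(c) = 6*c + 7 = 7 + 6*c)
((1/(90 - 239) - 1*(-83)) + X(-6))² = ((1/(90 - 239) - 1*(-83)) + (7 + 6*(-6)))² = ((1/(-149) + 83) + (7 - 36))² = ((-1/149 + 83) - 29)² = (12366/149 - 29)² = (8045/149)² = 64722025/22201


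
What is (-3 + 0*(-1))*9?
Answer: -27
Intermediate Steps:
(-3 + 0*(-1))*9 = (-3 + 0)*9 = -3*9 = -27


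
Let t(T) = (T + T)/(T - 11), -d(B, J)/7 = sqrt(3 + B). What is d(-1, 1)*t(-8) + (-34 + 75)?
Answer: 41 - 112*sqrt(2)/19 ≈ 32.664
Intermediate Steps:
d(B, J) = -7*sqrt(3 + B)
t(T) = 2*T/(-11 + T) (t(T) = (2*T)/(-11 + T) = 2*T/(-11 + T))
d(-1, 1)*t(-8) + (-34 + 75) = (-7*sqrt(3 - 1))*(2*(-8)/(-11 - 8)) + (-34 + 75) = (-7*sqrt(2))*(2*(-8)/(-19)) + 41 = (-7*sqrt(2))*(2*(-8)*(-1/19)) + 41 = -7*sqrt(2)*(16/19) + 41 = -112*sqrt(2)/19 + 41 = 41 - 112*sqrt(2)/19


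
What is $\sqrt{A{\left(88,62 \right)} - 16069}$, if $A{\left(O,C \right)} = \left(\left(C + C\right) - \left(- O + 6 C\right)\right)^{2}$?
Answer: $3 \sqrt{1059} \approx 97.627$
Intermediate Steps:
$A{\left(O,C \right)} = \left(O - 4 C\right)^{2}$ ($A{\left(O,C \right)} = \left(2 C - \left(- O + 6 C\right)\right)^{2} = \left(O - 4 C\right)^{2}$)
$\sqrt{A{\left(88,62 \right)} - 16069} = \sqrt{\left(\left(-1\right) 88 + 4 \cdot 62\right)^{2} - 16069} = \sqrt{\left(-88 + 248\right)^{2} - 16069} = \sqrt{160^{2} - 16069} = \sqrt{25600 - 16069} = \sqrt{9531} = 3 \sqrt{1059}$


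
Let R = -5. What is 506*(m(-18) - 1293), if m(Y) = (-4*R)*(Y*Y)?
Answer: 2624622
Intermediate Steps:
m(Y) = 20*Y² (m(Y) = (-4*(-5))*(Y*Y) = 20*Y²)
506*(m(-18) - 1293) = 506*(20*(-18)² - 1293) = 506*(20*324 - 1293) = 506*(6480 - 1293) = 506*5187 = 2624622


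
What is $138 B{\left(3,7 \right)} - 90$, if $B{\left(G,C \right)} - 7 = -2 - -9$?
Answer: $1842$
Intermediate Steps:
$B{\left(G,C \right)} = 14$ ($B{\left(G,C \right)} = 7 - -7 = 7 + \left(-2 + 9\right) = 7 + 7 = 14$)
$138 B{\left(3,7 \right)} - 90 = 138 \cdot 14 - 90 = 1932 - 90 = 1842$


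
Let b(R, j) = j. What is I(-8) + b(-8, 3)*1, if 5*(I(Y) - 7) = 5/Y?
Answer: 79/8 ≈ 9.8750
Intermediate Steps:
I(Y) = 7 + 1/Y (I(Y) = 7 + (5/Y)/5 = 7 + 1/Y)
I(-8) + b(-8, 3)*1 = (7 + 1/(-8)) + 3*1 = (7 - ⅛) + 3 = 55/8 + 3 = 79/8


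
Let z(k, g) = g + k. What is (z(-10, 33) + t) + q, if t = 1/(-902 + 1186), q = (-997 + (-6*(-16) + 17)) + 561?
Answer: -85199/284 ≈ -300.00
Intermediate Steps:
q = -323 (q = (-997 + (96 + 17)) + 561 = (-997 + 113) + 561 = -884 + 561 = -323)
t = 1/284 ≈ 0.0035211
(z(-10, 33) + t) + q = ((33 - 10) + 1/284) - 323 = (23 + 1/284) - 323 = 6533/284 - 323 = -85199/284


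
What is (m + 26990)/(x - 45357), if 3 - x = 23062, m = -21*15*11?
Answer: -23525/68416 ≈ -0.34385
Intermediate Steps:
m = -3465 (m = -315*11 = -3465)
x = -23059 (x = 3 - 1*23062 = 3 - 23062 = -23059)
(m + 26990)/(x - 45357) = (-3465 + 26990)/(-23059 - 45357) = 23525/(-68416) = 23525*(-1/68416) = -23525/68416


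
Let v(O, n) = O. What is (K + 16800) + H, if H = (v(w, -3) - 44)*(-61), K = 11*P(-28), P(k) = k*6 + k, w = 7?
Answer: 16901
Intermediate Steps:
P(k) = 7*k (P(k) = 6*k + k = 7*k)
K = -2156 (K = 11*(7*(-28)) = 11*(-196) = -2156)
H = 2257 (H = (7 - 44)*(-61) = -37*(-61) = 2257)
(K + 16800) + H = (-2156 + 16800) + 2257 = 14644 + 2257 = 16901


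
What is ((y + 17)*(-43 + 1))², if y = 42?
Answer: 6140484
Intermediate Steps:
((y + 17)*(-43 + 1))² = ((42 + 17)*(-43 + 1))² = (59*(-42))² = (-2478)² = 6140484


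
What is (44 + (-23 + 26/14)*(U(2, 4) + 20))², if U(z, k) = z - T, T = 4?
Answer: 5550736/49 ≈ 1.1328e+5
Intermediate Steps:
U(z, k) = -4 + z (U(z, k) = z - 1*4 = z - 4 = -4 + z)
(44 + (-23 + 26/14)*(U(2, 4) + 20))² = (44 + (-23 + 26/14)*((-4 + 2) + 20))² = (44 + (-23 + 26*(1/14))*(-2 + 20))² = (44 + (-23 + 13/7)*18)² = (44 - 148/7*18)² = (44 - 2664/7)² = (-2356/7)² = 5550736/49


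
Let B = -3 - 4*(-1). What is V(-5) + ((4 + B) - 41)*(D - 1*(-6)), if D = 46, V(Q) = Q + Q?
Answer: -1882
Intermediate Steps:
V(Q) = 2*Q
B = 1 (B = -3 + 4 = 1)
V(-5) + ((4 + B) - 41)*(D - 1*(-6)) = 2*(-5) + ((4 + 1) - 41)*(46 - 1*(-6)) = -10 + (5 - 41)*(46 + 6) = -10 - 36*52 = -10 - 1872 = -1882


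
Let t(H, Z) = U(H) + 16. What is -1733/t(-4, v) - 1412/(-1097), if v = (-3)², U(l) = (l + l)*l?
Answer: -1833325/52656 ≈ -34.817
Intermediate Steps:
U(l) = 2*l² (U(l) = (2*l)*l = 2*l²)
v = 9
t(H, Z) = 16 + 2*H² (t(H, Z) = 2*H² + 16 = 16 + 2*H²)
-1733/t(-4, v) - 1412/(-1097) = -1733/(16 + 2*(-4)²) - 1412/(-1097) = -1733/(16 + 2*16) - 1412*(-1/1097) = -1733/(16 + 32) + 1412/1097 = -1733/48 + 1412/1097 = -1833325/52656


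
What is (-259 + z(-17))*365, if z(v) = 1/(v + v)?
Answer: -3214555/34 ≈ -94546.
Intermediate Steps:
z(v) = 1/(2*v)
(-259 + z(-17))*365 = (-259 + (½)/(-17))*365 = (-259 + (½)*(-1/17))*365 = (-259 - 1/34)*365 = -8807/34*365 = -3214555/34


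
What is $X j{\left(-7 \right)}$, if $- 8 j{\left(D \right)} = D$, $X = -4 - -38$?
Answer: $\frac{119}{4} \approx 29.75$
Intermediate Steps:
$X = 34$ ($X = -4 + 38 = 34$)
$j{\left(D \right)} = - \frac{D}{8}$
$X j{\left(-7 \right)} = 34 \left(\left(- \frac{1}{8}\right) \left(-7\right)\right) = 34 \cdot \frac{7}{8} = \frac{119}{4}$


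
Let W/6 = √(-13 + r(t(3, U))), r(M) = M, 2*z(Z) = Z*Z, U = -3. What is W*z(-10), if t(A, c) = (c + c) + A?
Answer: 1200*I ≈ 1200.0*I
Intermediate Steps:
t(A, c) = A + 2*c (t(A, c) = 2*c + A = A + 2*c)
z(Z) = Z²/2 (z(Z) = (Z*Z)/2 = Z²/2)
W = 24*I (W = 6*√(-13 + (3 + 2*(-3))) = 6*√(-13 + (3 - 6)) = 6*√(-13 - 3) = 6*√(-16) = 6*(4*I) = 24*I ≈ 24.0*I)
W*z(-10) = (24*I)*((½)*(-10)²) = (24*I)*((½)*100) = (24*I)*50 = 1200*I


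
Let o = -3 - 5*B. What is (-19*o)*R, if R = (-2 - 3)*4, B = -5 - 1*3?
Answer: 14060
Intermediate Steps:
B = -8 (B = -5 - 3 = -8)
o = 37 (o = -3 - 5*(-8) = -3 + 40 = 37)
R = -20 (R = -5*4 = -20)
(-19*o)*R = -19*37*(-20) = -703*(-20) = 14060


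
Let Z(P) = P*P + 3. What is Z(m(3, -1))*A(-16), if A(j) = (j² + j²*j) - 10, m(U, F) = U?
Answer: -46200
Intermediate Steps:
A(j) = -10 + j² + j³ (A(j) = (j² + j³) - 10 = -10 + j² + j³)
Z(P) = 3 + P² (Z(P) = P² + 3 = 3 + P²)
Z(m(3, -1))*A(-16) = (3 + 3²)*(-10 + (-16)² + (-16)³) = (3 + 9)*(-10 + 256 - 4096) = 12*(-3850) = -46200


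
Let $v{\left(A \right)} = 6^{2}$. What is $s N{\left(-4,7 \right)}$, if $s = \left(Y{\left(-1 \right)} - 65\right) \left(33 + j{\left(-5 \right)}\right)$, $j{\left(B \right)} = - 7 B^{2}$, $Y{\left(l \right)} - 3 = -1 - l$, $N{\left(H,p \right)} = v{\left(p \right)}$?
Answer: $316944$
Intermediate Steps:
$v{\left(A \right)} = 36$
$N{\left(H,p \right)} = 36$
$Y{\left(l \right)} = 2 - l$ ($Y{\left(l \right)} = 3 - \left(1 + l\right) = 2 - l$)
$s = 8804$ ($s = \left(\left(2 - -1\right) - 65\right) \left(33 - 7 \left(-5\right)^{2}\right) = \left(\left(2 + 1\right) - 65\right) \left(33 - 175\right) = \left(3 - 65\right) \left(33 - 175\right) = \left(-62\right) \left(-142\right) = 8804$)
$s N{\left(-4,7 \right)} = 8804 \cdot 36 = 316944$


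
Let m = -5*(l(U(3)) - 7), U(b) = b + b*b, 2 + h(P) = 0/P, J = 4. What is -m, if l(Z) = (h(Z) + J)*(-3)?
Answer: -65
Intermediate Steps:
h(P) = -2 (h(P) = -2 + 0/P = -2 + 0 = -2)
U(b) = b + b²
l(Z) = -6 (l(Z) = (-2 + 4)*(-3) = 2*(-3) = -6)
m = 65 (m = -5*(-6 - 7) = -5*(-13) = 65)
-m = -1*65 = -65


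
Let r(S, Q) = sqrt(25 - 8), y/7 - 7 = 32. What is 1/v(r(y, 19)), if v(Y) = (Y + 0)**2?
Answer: 1/17 ≈ 0.058824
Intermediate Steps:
y = 273 (y = 49 + 7*32 = 49 + 224 = 273)
r(S, Q) = sqrt(17)
v(Y) = Y**2
1/v(r(y, 19)) = 1/((sqrt(17))**2) = 1/17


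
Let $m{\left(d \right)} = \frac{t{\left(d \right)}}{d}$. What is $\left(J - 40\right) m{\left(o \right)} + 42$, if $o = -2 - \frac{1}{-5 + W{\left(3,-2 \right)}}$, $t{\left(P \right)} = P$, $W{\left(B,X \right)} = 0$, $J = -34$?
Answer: $-32$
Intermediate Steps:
$o = - \frac{9}{5}$ ($o = -2 - \frac{1}{-5 + 0} = -2 - \frac{1}{-5} = -2 - - \frac{1}{5} = -2 + \frac{1}{5} = - \frac{9}{5} \approx -1.8$)
$m{\left(d \right)} = 1$ ($m{\left(d \right)} = \frac{d}{d} = 1$)
$\left(J - 40\right) m{\left(o \right)} + 42 = \left(-34 - 40\right) 1 + 42 = \left(-74\right) 1 + 42 = -74 + 42 = -32$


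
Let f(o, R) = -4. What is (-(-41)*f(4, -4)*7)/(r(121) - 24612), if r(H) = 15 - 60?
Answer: 1148/24657 ≈ 0.046559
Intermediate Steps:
r(H) = -45
(-(-41)*f(4, -4)*7)/(r(121) - 24612) = (-(-41)*(-4)*7)/(-45 - 24612) = (-41*4*7)/(-24657) = -164*7*(-1/24657) = -1148*(-1/24657) = 1148/24657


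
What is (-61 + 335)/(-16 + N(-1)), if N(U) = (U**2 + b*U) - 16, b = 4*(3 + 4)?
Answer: -274/59 ≈ -4.6441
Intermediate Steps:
b = 28 (b = 4*7 = 28)
N(U) = -16 + U**2 + 28*U (N(U) = (U**2 + 28*U) - 16 = -16 + U**2 + 28*U)
(-61 + 335)/(-16 + N(-1)) = (-61 + 335)/(-16 + (-16 + (-1)**2 + 28*(-1))) = 274/(-16 + (-16 + 1 - 28)) = 274/(-16 - 43) = 274/(-59) = 274*(-1/59) = -274/59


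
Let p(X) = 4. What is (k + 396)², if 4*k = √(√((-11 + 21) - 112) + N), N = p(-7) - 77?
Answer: (1584 + √(-73 + I*√102))²/16 ≈ 1.5693e+5 + 1696.4*I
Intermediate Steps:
N = -73 (N = 4 - 77 = -73)
k = √(-73 + I*√102)/4 (k = √(√((-11 + 21) - 112) - 73)/4 = √(√(10 - 112) - 73)/4 = √(√(-102) - 73)/4 = √(I*√102 - 73)/4 = √(-73 + I*√102)/4 ≈ 0.14741 + 2.1411*I)
(k + 396)² = (√(-73 + I*√102)/4 + 396)² = (396 + √(-73 + I*√102)/4)²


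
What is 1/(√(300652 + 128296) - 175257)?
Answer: -175257/30714587101 - 2*√107237/30714587101 ≈ -5.7273e-6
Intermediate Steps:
1/(√(300652 + 128296) - 175257) = 1/(√428948 - 175257) = 1/(2*√107237 - 175257) = 1/(-175257 + 2*√107237)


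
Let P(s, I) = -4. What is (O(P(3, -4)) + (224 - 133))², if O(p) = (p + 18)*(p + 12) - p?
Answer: 42849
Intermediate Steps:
O(p) = -p + (12 + p)*(18 + p) (O(p) = (18 + p)*(12 + p) - p = (12 + p)*(18 + p) - p = -p + (12 + p)*(18 + p))
(O(P(3, -4)) + (224 - 133))² = ((216 + (-4)² + 29*(-4)) + (224 - 133))² = ((216 + 16 - 116) + 91)² = (116 + 91)² = 207² = 42849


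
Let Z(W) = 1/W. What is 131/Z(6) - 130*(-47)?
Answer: 6896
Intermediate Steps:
131/Z(6) - 130*(-47) = 131/(1/6) - 130*(-47) = 131/(⅙) + 6110 = 131*6 + 6110 = 786 + 6110 = 6896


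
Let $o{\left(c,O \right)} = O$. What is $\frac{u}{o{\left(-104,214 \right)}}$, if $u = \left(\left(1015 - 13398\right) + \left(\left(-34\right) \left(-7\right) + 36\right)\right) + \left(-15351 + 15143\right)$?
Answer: $- \frac{12317}{214} \approx -57.556$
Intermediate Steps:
$u = -12317$ ($u = \left(-12383 + \left(238 + 36\right)\right) - 208 = \left(-12383 + 274\right) - 208 = -12109 - 208 = -12317$)
$\frac{u}{o{\left(-104,214 \right)}} = - \frac{12317}{214}$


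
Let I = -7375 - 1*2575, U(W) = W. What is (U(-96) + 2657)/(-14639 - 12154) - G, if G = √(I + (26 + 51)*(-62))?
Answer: -197/2061 - 6*I*√409 ≈ -0.095585 - 121.34*I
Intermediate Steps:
I = -9950 (I = -7375 - 2575 = -9950)
G = 6*I*√409 (G = √(-9950 + (26 + 51)*(-62)) = √(-9950 + 77*(-62)) = √(-9950 - 4774) = √(-14724) = 6*I*√409 ≈ 121.34*I)
(U(-96) + 2657)/(-14639 - 12154) - G = (-96 + 2657)/(-14639 - 12154) - 6*I*√409 = 2561/(-26793) - 6*I*√409 = 2561*(-1/26793) - 6*I*√409 = -197/2061 - 6*I*√409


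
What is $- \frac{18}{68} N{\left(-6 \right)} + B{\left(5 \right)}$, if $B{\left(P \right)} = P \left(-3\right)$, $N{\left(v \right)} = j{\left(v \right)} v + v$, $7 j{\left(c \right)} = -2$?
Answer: $- \frac{1650}{119} \approx -13.866$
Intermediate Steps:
$j{\left(c \right)} = - \frac{2}{7}$ ($j{\left(c \right)} = \frac{1}{7} \left(-2\right) = - \frac{2}{7}$)
$N{\left(v \right)} = \frac{5 v}{7}$ ($N{\left(v \right)} = - \frac{2 v}{7} + v = \frac{5 v}{7}$)
$B{\left(P \right)} = - 3 P$
$- \frac{18}{68} N{\left(-6 \right)} + B{\left(5 \right)} = - \frac{18}{68} \cdot \frac{5}{7} \left(-6\right) - 15 = \left(-18\right) \frac{1}{68} \left(- \frac{30}{7}\right) - 15 = \left(- \frac{9}{34}\right) \left(- \frac{30}{7}\right) - 15 = \frac{135}{119} - 15 = - \frac{1650}{119}$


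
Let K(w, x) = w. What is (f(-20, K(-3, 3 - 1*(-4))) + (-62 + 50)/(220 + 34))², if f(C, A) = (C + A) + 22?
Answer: 17689/16129 ≈ 1.0967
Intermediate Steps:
f(C, A) = 22 + A + C (f(C, A) = (A + C) + 22 = 22 + A + C)
(f(-20, K(-3, 3 - 1*(-4))) + (-62 + 50)/(220 + 34))² = ((22 - 3 - 20) + (-62 + 50)/(220 + 34))² = (-1 - 12/254)² = (-1 - 12*1/254)² = (-1 - 6/127)² = (-133/127)² = 17689/16129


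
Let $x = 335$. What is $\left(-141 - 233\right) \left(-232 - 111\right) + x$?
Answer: $128617$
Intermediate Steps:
$\left(-141 - 233\right) \left(-232 - 111\right) + x = \left(-141 - 233\right) \left(-232 - 111\right) + 335 = \left(-374\right) \left(-343\right) + 335 = 128282 + 335 = 128617$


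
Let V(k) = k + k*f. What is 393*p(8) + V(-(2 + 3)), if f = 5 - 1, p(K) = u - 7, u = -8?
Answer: -5920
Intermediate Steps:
p(K) = -15 (p(K) = -8 - 7 = -15)
f = 4
V(k) = 5*k (V(k) = k + k*4 = k + 4*k = 5*k)
393*p(8) + V(-(2 + 3)) = 393*(-15) + 5*(-(2 + 3)) = -5895 + 5*(-5) = -5895 - 25 = -5920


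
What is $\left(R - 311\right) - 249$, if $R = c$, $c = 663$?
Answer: $103$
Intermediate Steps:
$R = 663$
$\left(R - 311\right) - 249 = \left(663 - 311\right) - 249 = 352 - 249 = 103$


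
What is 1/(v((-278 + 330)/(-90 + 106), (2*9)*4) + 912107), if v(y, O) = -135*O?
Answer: 1/902387 ≈ 1.1082e-6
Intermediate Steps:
1/(v((-278 + 330)/(-90 + 106), (2*9)*4) + 912107) = 1/(-135*2*9*4 + 912107) = 1/(-2430*4 + 912107) = 1/(-135*72 + 912107) = 1/(-9720 + 912107) = 1/902387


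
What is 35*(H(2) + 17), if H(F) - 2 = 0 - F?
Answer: 595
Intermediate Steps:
H(F) = 2 - F (H(F) = 2 + (0 - F) = 2 - F)
35*(H(2) + 17) = 35*((2 - 1*2) + 17) = 35*((2 - 2) + 17) = 35*(0 + 17) = 35*17 = 595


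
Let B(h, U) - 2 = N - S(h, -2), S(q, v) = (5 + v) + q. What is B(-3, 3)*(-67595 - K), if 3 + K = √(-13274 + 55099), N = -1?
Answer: -67592 - 5*√1673 ≈ -67797.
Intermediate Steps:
S(q, v) = 5 + q + v
K = -3 + 5*√1673 (K = -3 + √(-13274 + 55099) = -3 + √41825 = -3 + 5*√1673 ≈ 201.51)
B(h, U) = -2 - h (B(h, U) = 2 + (-1 - (5 + h - 2)) = 2 + (-1 - (3 + h)) = 2 + (-1 + (-3 - h)) = 2 + (-4 - h) = -2 - h)
B(-3, 3)*(-67595 - K) = (-2 - 1*(-3))*(-67595 - (-3 + 5*√1673)) = (-2 + 3)*(-67595 + (3 - 5*√1673)) = 1*(-67592 - 5*√1673) = -67592 - 5*√1673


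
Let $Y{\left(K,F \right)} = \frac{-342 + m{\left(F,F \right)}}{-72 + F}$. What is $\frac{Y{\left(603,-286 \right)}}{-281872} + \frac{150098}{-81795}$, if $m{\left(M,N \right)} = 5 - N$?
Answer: $- \frac{15146419768793}{8253947845920} \approx -1.8351$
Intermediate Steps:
$Y{\left(K,F \right)} = \frac{-337 - F}{-72 + F}$ ($Y{\left(K,F \right)} = \frac{-342 - \left(-5 + F\right)}{-72 + F} = \frac{-337 - F}{-72 + F}$)
$\frac{Y{\left(603,-286 \right)}}{-281872} + \frac{150098}{-81795} = \frac{\frac{1}{-72 - 286} \left(-337 - -286\right)}{-281872} + \frac{150098}{-81795} = \frac{-337 + 286}{-358} \left(- \frac{1}{281872}\right) + 150098 \left(- \frac{1}{81795}\right) = \left(- \frac{1}{358}\right) \left(-51\right) \left(- \frac{1}{281872}\right) - \frac{150098}{81795} = \frac{51}{358} \left(- \frac{1}{281872}\right) - \frac{150098}{81795} = - \frac{51}{100910176} - \frac{150098}{81795} = - \frac{15146419768793}{8253947845920}$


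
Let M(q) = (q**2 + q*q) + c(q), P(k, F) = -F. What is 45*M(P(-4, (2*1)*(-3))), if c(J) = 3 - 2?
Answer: 3285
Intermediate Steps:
c(J) = 1
M(q) = 1 + 2*q**2 (M(q) = (q**2 + q*q) + 1 = (q**2 + q**2) + 1 = 2*q**2 + 1 = 1 + 2*q**2)
45*M(P(-4, (2*1)*(-3))) = 45*(1 + 2*(-2*1*(-3))**2) = 45*(1 + 2*(-2*(-3))**2) = 45*(1 + 2*(-1*(-6))**2) = 45*(1 + 2*6**2) = 45*(1 + 2*36) = 45*(1 + 72) = 45*73 = 3285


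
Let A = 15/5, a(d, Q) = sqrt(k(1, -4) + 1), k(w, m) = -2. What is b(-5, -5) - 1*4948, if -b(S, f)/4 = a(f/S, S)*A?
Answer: -4948 - 12*I ≈ -4948.0 - 12.0*I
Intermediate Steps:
a(d, Q) = I (a(d, Q) = sqrt(-2 + 1) = sqrt(-1) = I)
A = 3 (A = 15*(1/5) = 3)
b(S, f) = -12*I (b(S, f) = -4*I*3 = -12*I)
b(-5, -5) - 1*4948 = -12*I - 1*4948 = -12*I - 4948 = -4948 - 12*I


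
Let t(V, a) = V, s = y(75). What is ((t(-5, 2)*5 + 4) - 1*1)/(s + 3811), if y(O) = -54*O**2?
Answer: 22/299939 ≈ 7.3348e-5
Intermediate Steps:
s = -303750 (s = -54*75**2 = -54*5625 = -303750)
((t(-5, 2)*5 + 4) - 1*1)/(s + 3811) = ((-5*5 + 4) - 1*1)/(-303750 + 3811) = ((-25 + 4) - 1)/(-299939) = -(-21 - 1)/299939 = -1/299939*(-22) = 22/299939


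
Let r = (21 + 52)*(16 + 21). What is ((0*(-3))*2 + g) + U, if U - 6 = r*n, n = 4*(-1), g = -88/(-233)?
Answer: -2515846/233 ≈ -10798.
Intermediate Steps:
r = 2701 (r = 73*37 = 2701)
g = 88/233 (g = -88*(-1/233) = 88/233 ≈ 0.37768)
n = -4
U = -10798 (U = 6 + 2701*(-4) = 6 - 10804 = -10798)
((0*(-3))*2 + g) + U = ((0*(-3))*2 + 88/233) - 10798 = (0*2 + 88/233) - 10798 = (0 + 88/233) - 10798 = 88/233 - 10798 = -2515846/233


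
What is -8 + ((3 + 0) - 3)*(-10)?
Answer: -8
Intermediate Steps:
-8 + ((3 + 0) - 3)*(-10) = -8 + (3 - 3)*(-10) = -8 + 0*(-10) = -8 + 0 = -8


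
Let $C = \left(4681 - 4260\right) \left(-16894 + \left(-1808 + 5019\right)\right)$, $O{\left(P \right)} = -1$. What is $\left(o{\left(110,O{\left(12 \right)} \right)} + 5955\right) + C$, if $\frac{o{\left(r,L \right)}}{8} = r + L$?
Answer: $-5753716$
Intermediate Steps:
$C = -5760543$ ($C = 421 \left(-16894 + 3211\right) = 421 \left(-13683\right) = -5760543$)
$o{\left(r,L \right)} = 8 L + 8 r$ ($o{\left(r,L \right)} = 8 \left(r + L\right) = 8 \left(L + r\right) = 8 L + 8 r$)
$\left(o{\left(110,O{\left(12 \right)} \right)} + 5955\right) + C = \left(\left(8 \left(-1\right) + 8 \cdot 110\right) + 5955\right) - 5760543 = \left(\left(-8 + 880\right) + 5955\right) - 5760543 = \left(872 + 5955\right) - 5760543 = 6827 - 5760543 = -5753716$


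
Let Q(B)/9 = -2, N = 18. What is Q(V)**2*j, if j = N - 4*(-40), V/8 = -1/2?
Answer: 57672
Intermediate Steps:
V = -4 (V = 8*(-1/2) = -4)
Q(B) = -18 (Q(B) = 9*(-2) = -18)
j = 178 (j = 18 - 4*(-40) = 18 + 160 = 178)
Q(V)**2*j = (-18)**2*178 = 324*178 = 57672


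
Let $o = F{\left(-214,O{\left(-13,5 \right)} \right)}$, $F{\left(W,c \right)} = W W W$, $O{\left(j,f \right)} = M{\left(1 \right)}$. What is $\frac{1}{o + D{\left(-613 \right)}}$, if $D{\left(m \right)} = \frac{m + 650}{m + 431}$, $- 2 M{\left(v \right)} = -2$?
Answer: $- \frac{182}{1783662645} \approx -1.0204 \cdot 10^{-7}$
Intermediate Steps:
$M{\left(v \right)} = 1$ ($M{\left(v \right)} = \left(- \frac{1}{2}\right) \left(-2\right) = 1$)
$O{\left(j,f \right)} = 1$
$F{\left(W,c \right)} = W^{3}$ ($F{\left(W,c \right)} = W^{2} W = W^{3}$)
$D{\left(m \right)} = \frac{650 + m}{431 + m}$
$o = -9800344$ ($o = \left(-214\right)^{3} = -9800344$)
$\frac{1}{o + D{\left(-613 \right)}} = \frac{1}{-9800344 + \frac{650 - 613}{431 - 613}} = \frac{1}{-9800344 + \frac{1}{-182} \cdot 37} = \frac{1}{-9800344 - \frac{37}{182}} = \frac{1}{- \frac{1783662645}{182}} = - \frac{182}{1783662645}$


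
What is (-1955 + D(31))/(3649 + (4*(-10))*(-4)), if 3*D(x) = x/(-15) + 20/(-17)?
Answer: -1496402/2913885 ≈ -0.51354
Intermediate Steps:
D(x) = -20/51 - x/45 (D(x) = (x/(-15) + 20/(-17))/3 = (x*(-1/15) + 20*(-1/17))/3 = (-x/15 - 20/17)/3 = (-20/17 - x/15)/3 = -20/51 - x/45)
(-1955 + D(31))/(3649 + (4*(-10))*(-4)) = (-1955 + (-20/51 - 1/45*31))/(3649 + (4*(-10))*(-4)) = (-1955 + (-20/51 - 31/45))/(3649 - 40*(-4)) = (-1955 - 827/765)/(3649 + 160) = -1496402/765/3809 = -1496402/765*1/3809 = -1496402/2913885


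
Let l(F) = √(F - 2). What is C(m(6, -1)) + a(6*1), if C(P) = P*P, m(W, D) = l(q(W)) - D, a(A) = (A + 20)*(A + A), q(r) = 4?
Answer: 315 + 2*√2 ≈ 317.83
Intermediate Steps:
a(A) = 2*A*(20 + A) (a(A) = (20 + A)*(2*A) = 2*A*(20 + A))
l(F) = √(-2 + F)
m(W, D) = √2 - D (m(W, D) = √(-2 + 4) - D = √2 - D)
C(P) = P²
C(m(6, -1)) + a(6*1) = (√2 - 1*(-1))² + 2*(6*1)*(20 + 6*1) = (√2 + 1)² + 2*6*(20 + 6) = (1 + √2)² + 2*6*26 = (1 + √2)² + 312 = 312 + (1 + √2)²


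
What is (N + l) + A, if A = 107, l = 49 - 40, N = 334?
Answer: 450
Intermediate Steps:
l = 9
(N + l) + A = (334 + 9) + 107 = 343 + 107 = 450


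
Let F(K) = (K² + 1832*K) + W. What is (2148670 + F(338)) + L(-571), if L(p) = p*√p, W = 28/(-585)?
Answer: 1686046022/585 - 571*I*√571 ≈ 2.8821e+6 - 13644.0*I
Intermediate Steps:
W = -28/585 (W = 28*(-1/585) = -28/585 ≈ -0.047863)
F(K) = -28/585 + K² + 1832*K (F(K) = (K² + 1832*K) - 28/585 = -28/585 + K² + 1832*K)
L(p) = p^(3/2)
(2148670 + F(338)) + L(-571) = (2148670 + (-28/585 + 338² + 1832*338)) + (-571)^(3/2) = (2148670 + (-28/585 + 114244 + 619216)) - 571*I*√571 = (2148670 + 429074072/585) - 571*I*√571 = 1686046022/585 - 571*I*√571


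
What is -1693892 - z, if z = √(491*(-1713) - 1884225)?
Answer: -1693892 - 6*I*√75703 ≈ -1.6939e+6 - 1650.9*I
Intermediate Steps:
z = 6*I*√75703 (z = √(-841083 - 1884225) = √(-2725308) = 6*I*√75703 ≈ 1650.9*I)
-1693892 - z = -1693892 - 6*I*√75703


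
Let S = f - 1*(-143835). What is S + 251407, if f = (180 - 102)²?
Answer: 401326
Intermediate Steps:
f = 6084 (f = 78² = 6084)
S = 149919 (S = 6084 - 1*(-143835) = 6084 + 143835 = 149919)
S + 251407 = 149919 + 251407 = 401326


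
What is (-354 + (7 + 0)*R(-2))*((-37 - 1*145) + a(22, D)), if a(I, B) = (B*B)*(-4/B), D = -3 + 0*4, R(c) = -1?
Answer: 61370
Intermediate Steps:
D = -3 (D = -3 + 0 = -3)
a(I, B) = -4*B (a(I, B) = B**2*(-4/B) = -4*B)
(-354 + (7 + 0)*R(-2))*((-37 - 1*145) + a(22, D)) = (-354 + (7 + 0)*(-1))*((-37 - 1*145) - 4*(-3)) = (-354 + 7*(-1))*((-37 - 145) + 12) = (-354 - 7)*(-182 + 12) = -361*(-170) = 61370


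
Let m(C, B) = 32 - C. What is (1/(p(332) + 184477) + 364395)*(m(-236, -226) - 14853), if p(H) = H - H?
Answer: -980440110227360/184477 ≈ -5.3147e+9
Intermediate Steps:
p(H) = 0
(1/(p(332) + 184477) + 364395)*(m(-236, -226) - 14853) = (1/(0 + 184477) + 364395)*((32 - 1*(-236)) - 14853) = (1/184477 + 364395)*((32 + 236) - 14853) = (1/184477 + 364395)*(268 - 14853) = (67222496416/184477)*(-14585) = -980440110227360/184477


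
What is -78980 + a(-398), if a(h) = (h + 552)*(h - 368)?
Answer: -196944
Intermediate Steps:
a(h) = (-368 + h)*(552 + h) (a(h) = (552 + h)*(-368 + h) = (-368 + h)*(552 + h))
-78980 + a(-398) = -78980 + (-203136 + (-398)² + 184*(-398)) = -78980 + (-203136 + 158404 - 73232) = -78980 - 117964 = -196944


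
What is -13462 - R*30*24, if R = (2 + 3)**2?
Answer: -31462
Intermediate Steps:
R = 25 (R = 5**2 = 25)
-13462 - R*30*24 = -13462 - 25*30*24 = -13462 - 750*24 = -13462 - 1*18000 = -13462 - 18000 = -31462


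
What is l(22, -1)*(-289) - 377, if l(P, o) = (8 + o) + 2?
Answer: -2978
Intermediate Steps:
l(P, o) = 10 + o
l(22, -1)*(-289) - 377 = (10 - 1)*(-289) - 377 = 9*(-289) - 377 = -2601 - 377 = -2978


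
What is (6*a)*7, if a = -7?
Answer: -294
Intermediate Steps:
(6*a)*7 = (6*(-7))*7 = -42*7 = -294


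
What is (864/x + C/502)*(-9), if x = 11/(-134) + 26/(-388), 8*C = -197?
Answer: 67651731207/1297168 ≈ 52153.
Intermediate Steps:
C = -197/8 (C = (1/8)*(-197) = -197/8 ≈ -24.625)
x = -969/6499 (x = 11*(-1/134) + 26*(-1/388) = -11/134 - 13/194 = -969/6499 ≈ -0.14910)
(864/x + C/502)*(-9) = (864/(-969/6499) - 197/8/502)*(-9) = (864*(-6499/969) - 197/8*1/502)*(-9) = (-1871712/323 - 197/4016)*(-9) = -7516859023/1297168*(-9) = 67651731207/1297168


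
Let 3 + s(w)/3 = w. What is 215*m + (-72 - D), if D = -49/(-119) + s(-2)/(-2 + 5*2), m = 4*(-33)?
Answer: -3869273/136 ≈ -28451.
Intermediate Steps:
s(w) = -9 + 3*w
m = -132
D = -199/136 (D = -49/(-119) + (-9 + 3*(-2))/(-2 + 5*2) = -49*(-1/119) + (-9 - 6)/(-2 + 10) = 7/17 - 15/8 = -199/136 ≈ -1.4632)
215*m + (-72 - D) = 215*(-132) + (-72 - 1*(-199/136)) = -28380 + (-72 + 199/136) = -28380 - 9593/136 = -3869273/136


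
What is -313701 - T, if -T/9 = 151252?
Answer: 1047567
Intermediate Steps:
T = -1361268 (T = -9*151252 = -1361268)
-313701 - T = -313701 - 1*(-1361268) = -313701 + 1361268 = 1047567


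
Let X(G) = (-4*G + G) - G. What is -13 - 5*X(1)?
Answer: 7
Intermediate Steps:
X(G) = -4*G (X(G) = -3*G - G = -4*G)
-13 - 5*X(1) = -13 - (-20) = -13 - 5*(-4) = -13 + 20 = 7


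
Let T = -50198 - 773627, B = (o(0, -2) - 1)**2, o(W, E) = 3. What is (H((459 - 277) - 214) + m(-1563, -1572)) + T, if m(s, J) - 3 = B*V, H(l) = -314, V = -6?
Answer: -824160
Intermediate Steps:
B = 4 (B = (3 - 1)**2 = 2**2 = 4)
T = -823825
m(s, J) = -21 (m(s, J) = 3 + 4*(-6) = 3 - 24 = -21)
(H((459 - 277) - 214) + m(-1563, -1572)) + T = (-314 - 21) - 823825 = -335 - 823825 = -824160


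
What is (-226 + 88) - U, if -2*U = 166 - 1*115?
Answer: -225/2 ≈ -112.50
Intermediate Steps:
U = -51/2 (U = -(166 - 1*115)/2 = -(166 - 115)/2 = -½*51 = -51/2 ≈ -25.500)
(-226 + 88) - U = (-226 + 88) - 1*(-51/2) = -138 + 51/2 = -225/2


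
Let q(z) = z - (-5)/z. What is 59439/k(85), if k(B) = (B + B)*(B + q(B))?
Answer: 59439/28910 ≈ 2.0560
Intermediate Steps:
q(z) = z + 5/z
k(B) = 2*B*(2*B + 5/B) (k(B) = (B + B)*(B + (B + 5/B)) = (2*B)*(2*B + 5/B) = 2*B*(2*B + 5/B))
59439/k(85) = 59439/(10 + 4*85²) = 59439/(10 + 4*7225) = 59439/(10 + 28900) = 59439/28910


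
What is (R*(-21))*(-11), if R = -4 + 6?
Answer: 462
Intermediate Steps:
R = 2
(R*(-21))*(-11) = (2*(-21))*(-11) = -42*(-11) = 462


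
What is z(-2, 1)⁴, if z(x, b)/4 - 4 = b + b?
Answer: 331776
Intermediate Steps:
z(x, b) = 16 + 8*b (z(x, b) = 16 + 4*(b + b) = 16 + 4*(2*b) = 16 + 8*b)
z(-2, 1)⁴ = (16 + 8*1)⁴ = (16 + 8)⁴ = 24⁴ = 331776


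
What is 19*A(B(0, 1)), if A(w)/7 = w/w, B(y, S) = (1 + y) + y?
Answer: 133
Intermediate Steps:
B(y, S) = 1 + 2*y
A(w) = 7 (A(w) = 7*(w/w) = 7*1 = 7)
19*A(B(0, 1)) = 19*7 = 133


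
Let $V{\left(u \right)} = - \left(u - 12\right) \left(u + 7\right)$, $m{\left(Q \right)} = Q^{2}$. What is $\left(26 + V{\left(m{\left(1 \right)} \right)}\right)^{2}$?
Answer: $12996$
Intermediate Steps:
$V{\left(u \right)} = - \left(-12 + u\right) \left(7 + u\right)$
$\left(26 + V{\left(m{\left(1 \right)} \right)}\right)^{2} = \left(26 + \left(84 - \left(1^{2}\right)^{2} + 5 \cdot 1^{2}\right)\right)^{2} = \left(26 + \left(84 - 1^{2} + 5 \cdot 1\right)\right)^{2} = \left(26 + \left(84 - 1 + 5\right)\right)^{2} = \left(26 + 88\right)^{2} = 114^{2} = 12996$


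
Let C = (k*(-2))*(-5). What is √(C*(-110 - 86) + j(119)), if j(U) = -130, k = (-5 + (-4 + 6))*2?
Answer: √11630 ≈ 107.84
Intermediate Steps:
k = -6 (k = (-5 + 2)*2 = -3*2 = -6)
C = -60 (C = -6*(-2)*(-5) = 12*(-5) = -60)
√(C*(-110 - 86) + j(119)) = √(-60*(-110 - 86) - 130) = √(-60*(-196) - 130) = √(11760 - 130) = √11630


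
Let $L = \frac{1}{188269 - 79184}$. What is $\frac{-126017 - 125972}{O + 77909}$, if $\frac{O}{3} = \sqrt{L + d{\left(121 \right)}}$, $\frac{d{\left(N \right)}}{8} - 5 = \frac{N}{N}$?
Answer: $- \frac{2141579737044085}{662125425548156} + \frac{755967 \sqrt{571177895885}}{662125425548156} \approx -3.2335$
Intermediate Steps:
$d{\left(N \right)} = 48$ ($d{\left(N \right)} = 40 + 8 \frac{N}{N} = 40 + 8 \cdot 1 = 40 + 8 = 48$)
$L = \frac{1}{109085} \approx 9.1672 \cdot 10^{-6}$
$O = \frac{3 \sqrt{571177895885}}{109085}$ ($O = 3 \sqrt{\frac{1}{109085} + 48} = 3 \sqrt{\frac{5236081}{109085}} = 3 \frac{\sqrt{571177895885}}{109085} = \frac{3 \sqrt{571177895885}}{109085} \approx 20.785$)
$\frac{-126017 - 125972}{O + 77909} = \frac{-126017 - 125972}{\frac{3 \sqrt{571177895885}}{109085} + 77909} = - \frac{251989}{77909 + \frac{3 \sqrt{571177895885}}{109085}}$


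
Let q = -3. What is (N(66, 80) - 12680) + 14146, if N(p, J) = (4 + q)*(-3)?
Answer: 1463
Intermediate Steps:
N(p, J) = -3 (N(p, J) = (4 - 3)*(-3) = 1*(-3) = -3)
(N(66, 80) - 12680) + 14146 = (-3 - 12680) + 14146 = -12683 + 14146 = 1463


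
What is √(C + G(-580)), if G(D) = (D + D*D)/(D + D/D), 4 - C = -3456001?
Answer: 5*√138217 ≈ 1858.9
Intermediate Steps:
C = 3456005 (C = 4 - 1*(-3456001) = 4 + 3456001 = 3456005)
G(D) = (D + D²)/(1 + D) (G(D) = (D + D²)/(D + 1) = (D + D²)/(1 + D))
√(C + G(-580)) = √(3456005 - 580) = √3455425 = 5*√138217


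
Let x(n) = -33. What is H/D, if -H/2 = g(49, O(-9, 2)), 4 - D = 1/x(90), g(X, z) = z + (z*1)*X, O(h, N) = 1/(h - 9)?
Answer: 550/399 ≈ 1.3784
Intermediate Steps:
O(h, N) = 1/(-9 + h)
g(X, z) = z + X*z (g(X, z) = z + z*X = z + X*z)
D = 133/33 (D = 4 - 1/(-33) = 4 - 1*(-1/33) = 4 + 1/33 = 133/33 ≈ 4.0303)
H = 50/9 (H = -2*(1 + 49)/(-9 - 9) = -2*50/(-18) = -(-1)*50/9 = -2*(-25/9) = 50/9 ≈ 5.5556)
H/D = 50/(9*(133/33)) = (50/9)*(33/133) = 550/399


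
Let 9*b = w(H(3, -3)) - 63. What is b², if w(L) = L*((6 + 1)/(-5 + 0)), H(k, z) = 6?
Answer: 14161/225 ≈ 62.938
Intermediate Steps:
w(L) = -7*L/5 (w(L) = L*(7/(-5)) = L*(7*(-⅕)) = L*(-7/5) = -7*L/5)
b = -119/15 (b = (-7/5*6 - 63)/9 = (-42/5 - 63)/9 = (⅑)*(-357/5) = -119/15 ≈ -7.9333)
b² = (-119/15)² = 14161/225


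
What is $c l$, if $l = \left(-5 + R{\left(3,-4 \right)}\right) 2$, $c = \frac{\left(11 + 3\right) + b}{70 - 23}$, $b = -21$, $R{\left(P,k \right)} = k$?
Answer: $\frac{126}{47} \approx 2.6809$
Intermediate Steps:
$c = - \frac{7}{47}$ ($c = \frac{\left(11 + 3\right) - 21}{70 - 23} = \frac{14 - 21}{47} = \left(-7\right) \frac{1}{47} = - \frac{7}{47} \approx -0.14894$)
$l = -18$ ($l = \left(-5 - 4\right) 2 = \left(-9\right) 2 = -18$)
$c l = \left(- \frac{7}{47}\right) \left(-18\right) = \frac{126}{47}$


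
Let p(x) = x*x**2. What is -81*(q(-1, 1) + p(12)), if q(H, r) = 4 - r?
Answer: -140211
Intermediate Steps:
p(x) = x**3
-81*(q(-1, 1) + p(12)) = -81*((4 - 1*1) + 12**3) = -81*((4 - 1) + 1728) = -81*(3 + 1728) = -81*1731 = -140211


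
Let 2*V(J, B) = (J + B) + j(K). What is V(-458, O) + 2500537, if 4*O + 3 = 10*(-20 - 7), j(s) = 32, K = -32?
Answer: 20002319/8 ≈ 2.5003e+6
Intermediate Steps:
O = -273/4 (O = -3/4 + (10*(-20 - 7))/4 = -3/4 + (10*(-27))/4 = -3/4 + (1/4)*(-270) = -3/4 - 135/2 = -273/4 ≈ -68.250)
V(J, B) = 16 + B/2 + J/2 (V(J, B) = ((J + B) + 32)/2 = ((B + J) + 32)/2 = (32 + B + J)/2 = 16 + B/2 + J/2)
V(-458, O) + 2500537 = (16 + (1/2)*(-273/4) + (1/2)*(-458)) + 2500537 = (16 - 273/8 - 229) + 2500537 = -1977/8 + 2500537 = 20002319/8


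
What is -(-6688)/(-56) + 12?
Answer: -752/7 ≈ -107.43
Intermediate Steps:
-(-6688)/(-56) + 12 = -(-6688)*(-1)/56 + 12 = -152*11/14 + 12 = -836/7 + 12 = -752/7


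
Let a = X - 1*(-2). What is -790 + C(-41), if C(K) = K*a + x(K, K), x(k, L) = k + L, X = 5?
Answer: -1159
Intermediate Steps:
a = 7 (a = 5 - 1*(-2) = 5 + 2 = 7)
x(k, L) = L + k
C(K) = 9*K (C(K) = K*7 + (K + K) = 7*K + 2*K = 9*K)
-790 + C(-41) = -790 + 9*(-41) = -790 - 369 = -1159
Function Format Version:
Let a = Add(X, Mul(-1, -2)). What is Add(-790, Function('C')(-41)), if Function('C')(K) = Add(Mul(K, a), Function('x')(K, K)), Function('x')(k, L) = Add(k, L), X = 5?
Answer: -1159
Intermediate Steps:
a = 7 (a = Add(5, Mul(-1, -2)) = Add(5, 2) = 7)
Function('x')(k, L) = Add(L, k)
Function('C')(K) = Mul(9, K) (Function('C')(K) = Add(Mul(K, 7), Add(K, K)) = Add(Mul(7, K), Mul(2, K)) = Mul(9, K))
Add(-790, Function('C')(-41)) = Add(-790, Mul(9, -41)) = Add(-790, -369) = -1159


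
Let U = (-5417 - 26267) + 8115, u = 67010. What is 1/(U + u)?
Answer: 1/43441 ≈ 2.3020e-5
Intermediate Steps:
U = -23569 (U = -31684 + 8115 = -23569)
1/(U + u) = 1/(-23569 + 67010) = 1/43441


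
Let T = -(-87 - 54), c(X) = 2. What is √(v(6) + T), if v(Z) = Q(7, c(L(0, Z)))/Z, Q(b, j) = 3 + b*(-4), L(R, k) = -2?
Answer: √4926/6 ≈ 11.698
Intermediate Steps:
Q(b, j) = 3 - 4*b
v(Z) = -25/Z (v(Z) = (3 - 4*7)/Z = (3 - 28)/Z = -25/Z)
T = 141 (T = -1*(-141) = 141)
√(v(6) + T) = √(-25/6 + 141) = √(821/6) = √4926/6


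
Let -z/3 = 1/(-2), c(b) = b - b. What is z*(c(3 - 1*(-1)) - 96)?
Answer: -144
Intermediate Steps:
c(b) = 0
z = 3/2 (z = -3/(-2) = -3*(-1/2) = 3/2 ≈ 1.5000)
z*(c(3 - 1*(-1)) - 96) = 3*(0 - 96)/2 = (3/2)*(-96) = -144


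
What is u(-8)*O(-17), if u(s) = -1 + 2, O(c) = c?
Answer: -17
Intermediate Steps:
u(s) = 1
u(-8)*O(-17) = 1*(-17) = -17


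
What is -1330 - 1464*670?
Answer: -982210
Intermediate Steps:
-1330 - 1464*670 = -1330 - 980880 = -982210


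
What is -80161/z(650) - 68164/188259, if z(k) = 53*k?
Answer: -17439279499/6485522550 ≈ -2.6890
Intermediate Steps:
-80161/z(650) - 68164/188259 = -80161/(53*650) - 68164/188259 = -80161/34450 - 68164*1/188259 = -80161*1/34450 - 68164/188259 = -80161/34450 - 68164/188259 = -17439279499/6485522550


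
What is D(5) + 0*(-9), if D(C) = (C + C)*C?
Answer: 50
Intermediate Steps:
D(C) = 2*C**2 (D(C) = (2*C)*C = 2*C**2)
D(5) + 0*(-9) = 2*5**2 + 0*(-9) = 2*25 + 0 = 50 + 0 = 50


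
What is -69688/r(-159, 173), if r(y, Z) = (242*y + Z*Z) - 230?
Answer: 69688/8779 ≈ 7.9380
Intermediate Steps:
r(y, Z) = -230 + Z² + 242*y (r(y, Z) = (242*y + Z²) - 230 = (Z² + 242*y) - 230 = -230 + Z² + 242*y)
-69688/r(-159, 173) = -69688/(-230 + 173² + 242*(-159)) = -69688/(-230 + 29929 - 38478) = -69688/(-8779) = -69688*(-1/8779) = 69688/8779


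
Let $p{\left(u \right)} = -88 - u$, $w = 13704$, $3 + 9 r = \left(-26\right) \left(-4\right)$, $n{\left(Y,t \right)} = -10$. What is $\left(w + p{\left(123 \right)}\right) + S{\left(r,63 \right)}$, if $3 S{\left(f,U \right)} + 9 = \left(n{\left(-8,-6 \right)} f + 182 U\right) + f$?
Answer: $\frac{51835}{3} \approx 17278.0$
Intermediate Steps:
$r = \frac{101}{9}$ ($r = - \frac{1}{3} + \frac{\left(-26\right) \left(-4\right)}{9} = - \frac{1}{3} + \frac{1}{9} \cdot 104 = - \frac{1}{3} + \frac{104}{9} = \frac{101}{9} \approx 11.222$)
$S{\left(f,U \right)} = -3 - 3 f + \frac{182 U}{3}$ ($S{\left(f,U \right)} = -3 + \frac{\left(- 10 f + 182 U\right) + f}{3} = -3 + \frac{- 9 f + 182 U}{3} = -3 + \left(- 3 f + \frac{182 U}{3}\right) = -3 - 3 f + \frac{182 U}{3}$)
$\left(w + p{\left(123 \right)}\right) + S{\left(r,63 \right)} = \left(13704 - 211\right) - - \frac{11356}{3} = \left(13704 - 211\right) + \frac{11356}{3} = 13493 + \frac{11356}{3} = \frac{51835}{3}$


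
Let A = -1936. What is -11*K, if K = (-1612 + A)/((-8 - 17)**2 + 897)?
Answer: 19514/761 ≈ 25.643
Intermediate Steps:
K = -1774/761 (K = (-1612 - 1936)/((-8 - 17)**2 + 897) = -3548/((-25)**2 + 897) = -3548/(625 + 897) = -3548/1522 = -3548*1/1522 = -1774/761 ≈ -2.3311)
-11*K = -11*(-1774/761) = 19514/761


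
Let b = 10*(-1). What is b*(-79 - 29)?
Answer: 1080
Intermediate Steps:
b = -10
b*(-79 - 29) = -10*(-79 - 29) = -10*(-108) = 1080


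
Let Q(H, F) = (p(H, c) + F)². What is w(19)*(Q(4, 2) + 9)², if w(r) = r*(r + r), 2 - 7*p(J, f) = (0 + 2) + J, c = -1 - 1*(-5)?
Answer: 211315682/2401 ≈ 88012.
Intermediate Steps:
c = 4 (c = -1 + 5 = 4)
p(J, f) = -J/7 (p(J, f) = 2/7 - ((0 + 2) + J)/7 = 2/7 - (2 + J)/7 = 2/7 + (-2/7 - J/7) = -J/7)
Q(H, F) = (F - H/7)² (Q(H, F) = (-H/7 + F)² = (F - H/7)²)
w(r) = 2*r² (w(r) = r*(2*r) = 2*r²)
w(19)*(Q(4, 2) + 9)² = (2*19²)*((-1*4 + 7*2)²/49 + 9)² = (2*361)*((-4 + 14)²/49 + 9)² = 722*((1/49)*10² + 9)² = 722*((1/49)*100 + 9)² = 722*(100/49 + 9)² = 722*(541/49)² = 722*(292681/2401) = 211315682/2401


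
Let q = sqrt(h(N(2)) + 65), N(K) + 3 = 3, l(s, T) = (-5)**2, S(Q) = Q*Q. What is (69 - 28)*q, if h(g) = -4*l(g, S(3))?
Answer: 41*I*sqrt(35) ≈ 242.56*I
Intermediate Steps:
S(Q) = Q**2
l(s, T) = 25
N(K) = 0 (N(K) = -3 + 3 = 0)
h(g) = -100 (h(g) = -4*25 = -100)
q = I*sqrt(35) (q = sqrt(-100 + 65) = sqrt(-35) = I*sqrt(35) ≈ 5.9161*I)
(69 - 28)*q = (69 - 28)*(I*sqrt(35)) = 41*(I*sqrt(35)) = 41*I*sqrt(35)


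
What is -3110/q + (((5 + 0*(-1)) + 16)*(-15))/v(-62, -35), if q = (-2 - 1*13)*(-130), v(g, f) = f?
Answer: 1444/195 ≈ 7.4051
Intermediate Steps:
q = 1950 (q = (-2 - 13)*(-130) = -15*(-130) = 1950)
-3110/q + (((5 + 0*(-1)) + 16)*(-15))/v(-62, -35) = -3110/1950 + (((5 + 0*(-1)) + 16)*(-15))/(-35) = -3110*1/1950 + (((5 + 0) + 16)*(-15))*(-1/35) = -311/195 + ((5 + 16)*(-15))*(-1/35) = -311/195 + (21*(-15))*(-1/35) = -311/195 - 315*(-1/35) = -311/195 + 9 = 1444/195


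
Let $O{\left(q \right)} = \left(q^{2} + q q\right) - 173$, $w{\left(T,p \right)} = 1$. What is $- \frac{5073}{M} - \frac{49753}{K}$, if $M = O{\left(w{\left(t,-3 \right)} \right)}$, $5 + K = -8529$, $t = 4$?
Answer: $\frac{908785}{25602} \approx 35.497$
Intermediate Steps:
$K = -8534$ ($K = -5 - 8529 = -8534$)
$O{\left(q \right)} = -173 + 2 q^{2}$ ($O{\left(q \right)} = \left(q^{2} + q^{2}\right) - 173 = 2 q^{2} - 173 = -173 + 2 q^{2}$)
$M = -171$ ($M = -173 + 2 \cdot 1^{2} = -173 + 2 \cdot 1 = -173 + 2 = -171$)
$- \frac{5073}{M} - \frac{49753}{K} = - \frac{5073}{-171} - \frac{49753}{-8534} = \left(-5073\right) \left(- \frac{1}{171}\right) - - \frac{49753}{8534} = \frac{89}{3} + \frac{49753}{8534} = \frac{908785}{25602}$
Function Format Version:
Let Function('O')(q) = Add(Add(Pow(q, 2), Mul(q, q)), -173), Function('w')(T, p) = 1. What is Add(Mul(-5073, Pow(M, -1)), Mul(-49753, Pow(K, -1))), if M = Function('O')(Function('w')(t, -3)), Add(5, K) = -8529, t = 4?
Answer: Rational(908785, 25602) ≈ 35.497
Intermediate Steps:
K = -8534 (K = Add(-5, -8529) = -8534)
Function('O')(q) = Add(-173, Mul(2, Pow(q, 2))) (Function('O')(q) = Add(Add(Pow(q, 2), Pow(q, 2)), -173) = Add(Mul(2, Pow(q, 2)), -173) = Add(-173, Mul(2, Pow(q, 2))))
M = -171 (M = Add(-173, Mul(2, Pow(1, 2))) = Add(-173, Mul(2, 1)) = Add(-173, 2) = -171)
Add(Mul(-5073, Pow(M, -1)), Mul(-49753, Pow(K, -1))) = Add(Mul(-5073, Pow(-171, -1)), Mul(-49753, Pow(-8534, -1))) = Add(Mul(-5073, Rational(-1, 171)), Mul(-49753, Rational(-1, 8534))) = Add(Rational(89, 3), Rational(49753, 8534)) = Rational(908785, 25602)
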